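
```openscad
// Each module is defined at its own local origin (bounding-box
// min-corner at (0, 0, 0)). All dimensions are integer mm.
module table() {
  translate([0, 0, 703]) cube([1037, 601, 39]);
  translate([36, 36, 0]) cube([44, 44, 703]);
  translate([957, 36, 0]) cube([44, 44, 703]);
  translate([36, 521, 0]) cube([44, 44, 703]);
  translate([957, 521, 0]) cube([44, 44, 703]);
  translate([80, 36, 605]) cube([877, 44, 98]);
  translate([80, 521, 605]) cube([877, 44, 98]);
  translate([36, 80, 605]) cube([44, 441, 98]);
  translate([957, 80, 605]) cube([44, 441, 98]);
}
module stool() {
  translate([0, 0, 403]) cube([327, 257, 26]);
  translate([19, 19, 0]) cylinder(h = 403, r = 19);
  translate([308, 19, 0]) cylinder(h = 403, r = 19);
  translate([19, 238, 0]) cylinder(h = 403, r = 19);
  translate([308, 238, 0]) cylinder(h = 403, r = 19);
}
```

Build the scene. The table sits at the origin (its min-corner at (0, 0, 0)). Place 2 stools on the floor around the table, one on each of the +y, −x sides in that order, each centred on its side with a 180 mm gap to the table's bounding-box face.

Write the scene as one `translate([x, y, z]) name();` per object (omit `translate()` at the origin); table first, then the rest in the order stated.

table();
translate([355, 781, 0]) stool();
translate([-507, 172, 0]) stool();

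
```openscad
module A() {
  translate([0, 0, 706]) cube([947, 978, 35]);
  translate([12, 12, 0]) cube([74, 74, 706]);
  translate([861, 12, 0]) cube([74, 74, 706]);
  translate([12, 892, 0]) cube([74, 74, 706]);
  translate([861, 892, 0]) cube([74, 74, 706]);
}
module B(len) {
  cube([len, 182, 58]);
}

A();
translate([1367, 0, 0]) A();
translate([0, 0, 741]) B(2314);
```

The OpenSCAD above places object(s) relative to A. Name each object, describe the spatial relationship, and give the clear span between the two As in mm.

Second table starts at x = 1367; first ends at x = 947; clear span = 1367 − 947 = 420 mm.

A is a table. B is a beam. A beam spans the tops of two tables. The clear span between the two tables is 420 mm.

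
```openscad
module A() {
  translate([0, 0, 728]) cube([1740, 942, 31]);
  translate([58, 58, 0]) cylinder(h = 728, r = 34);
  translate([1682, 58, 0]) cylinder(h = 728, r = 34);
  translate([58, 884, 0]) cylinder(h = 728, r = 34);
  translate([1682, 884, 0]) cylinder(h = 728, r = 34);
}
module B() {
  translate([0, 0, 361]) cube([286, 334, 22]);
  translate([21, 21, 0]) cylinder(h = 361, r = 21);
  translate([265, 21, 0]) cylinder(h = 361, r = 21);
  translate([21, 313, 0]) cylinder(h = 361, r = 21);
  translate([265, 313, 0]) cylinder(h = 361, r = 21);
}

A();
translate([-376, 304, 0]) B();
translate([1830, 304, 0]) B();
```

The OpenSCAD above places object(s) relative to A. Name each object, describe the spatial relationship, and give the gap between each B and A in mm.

A is a table. B is a stool. Two stools sit around the table at the −x, +x sides. The gap between each stool and the table is 90 mm.

Each stool's nearest face is 90 mm from the table's bounding box.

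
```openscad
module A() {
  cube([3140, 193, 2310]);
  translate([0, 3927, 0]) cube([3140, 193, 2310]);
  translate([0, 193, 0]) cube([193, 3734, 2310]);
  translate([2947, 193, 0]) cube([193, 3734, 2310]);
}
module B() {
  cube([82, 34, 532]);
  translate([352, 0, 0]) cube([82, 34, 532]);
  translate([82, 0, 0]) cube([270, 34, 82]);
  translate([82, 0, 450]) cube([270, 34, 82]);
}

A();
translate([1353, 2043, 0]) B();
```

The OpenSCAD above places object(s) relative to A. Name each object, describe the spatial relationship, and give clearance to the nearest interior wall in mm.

Clearances: x = 1160, y = 1850; minimum 1160 mm.

A is a house frame. B is a picture frame. The picture frame sits inside the house frame, centred. The clearance to the nearest interior wall is 1160 mm.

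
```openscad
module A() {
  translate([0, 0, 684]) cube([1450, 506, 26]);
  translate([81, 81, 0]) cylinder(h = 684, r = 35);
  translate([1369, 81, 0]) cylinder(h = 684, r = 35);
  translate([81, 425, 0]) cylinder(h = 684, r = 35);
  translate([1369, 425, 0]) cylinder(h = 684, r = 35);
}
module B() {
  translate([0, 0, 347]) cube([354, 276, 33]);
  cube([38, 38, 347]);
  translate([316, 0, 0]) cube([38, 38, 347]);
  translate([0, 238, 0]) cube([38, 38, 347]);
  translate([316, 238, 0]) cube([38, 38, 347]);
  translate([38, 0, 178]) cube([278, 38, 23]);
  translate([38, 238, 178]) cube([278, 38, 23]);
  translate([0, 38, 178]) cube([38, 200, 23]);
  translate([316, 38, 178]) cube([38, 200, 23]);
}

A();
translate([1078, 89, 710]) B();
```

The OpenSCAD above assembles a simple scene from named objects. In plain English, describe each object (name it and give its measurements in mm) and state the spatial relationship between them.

A is a rectangular dining table. The top is 1450×506×26 mm with its upper surface at z = 710 mm. It stands on four round legs of 70 mm diameter, each leg's bounding box inset 46 mm from the nearest pair of top edges, running from the floor to the underside of the top.

B is a simple wooden stool: a rectangular seat 354 mm (x) by 276 mm (y), 33 mm thick, top face at z = 380 mm, on four square legs, each 38×38 mm in cross-section. The legs rest on z = 0, each flush with a corner of the seat. Four stretchers, 38 mm wide and 23 mm tall, connect adjacent legs with their undersides at z = 178 mm, each running between the inner faces of the legs it joins and aligned with the legs' outer faces on the other axis.

The stool is on top of the table.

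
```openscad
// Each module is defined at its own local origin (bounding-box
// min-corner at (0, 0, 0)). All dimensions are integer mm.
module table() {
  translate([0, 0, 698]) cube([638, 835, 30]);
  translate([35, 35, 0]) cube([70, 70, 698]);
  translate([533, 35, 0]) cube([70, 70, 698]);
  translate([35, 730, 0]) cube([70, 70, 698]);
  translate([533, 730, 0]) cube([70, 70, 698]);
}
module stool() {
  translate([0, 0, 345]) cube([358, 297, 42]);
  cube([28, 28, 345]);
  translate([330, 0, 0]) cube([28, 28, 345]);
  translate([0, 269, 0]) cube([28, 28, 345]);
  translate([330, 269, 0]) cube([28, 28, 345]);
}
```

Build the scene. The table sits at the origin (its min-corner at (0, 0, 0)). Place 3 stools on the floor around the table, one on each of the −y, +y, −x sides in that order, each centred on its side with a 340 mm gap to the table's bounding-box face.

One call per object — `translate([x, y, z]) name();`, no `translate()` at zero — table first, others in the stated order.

table();
translate([140, -637, 0]) stool();
translate([140, 1175, 0]) stool();
translate([-698, 269, 0]) stool();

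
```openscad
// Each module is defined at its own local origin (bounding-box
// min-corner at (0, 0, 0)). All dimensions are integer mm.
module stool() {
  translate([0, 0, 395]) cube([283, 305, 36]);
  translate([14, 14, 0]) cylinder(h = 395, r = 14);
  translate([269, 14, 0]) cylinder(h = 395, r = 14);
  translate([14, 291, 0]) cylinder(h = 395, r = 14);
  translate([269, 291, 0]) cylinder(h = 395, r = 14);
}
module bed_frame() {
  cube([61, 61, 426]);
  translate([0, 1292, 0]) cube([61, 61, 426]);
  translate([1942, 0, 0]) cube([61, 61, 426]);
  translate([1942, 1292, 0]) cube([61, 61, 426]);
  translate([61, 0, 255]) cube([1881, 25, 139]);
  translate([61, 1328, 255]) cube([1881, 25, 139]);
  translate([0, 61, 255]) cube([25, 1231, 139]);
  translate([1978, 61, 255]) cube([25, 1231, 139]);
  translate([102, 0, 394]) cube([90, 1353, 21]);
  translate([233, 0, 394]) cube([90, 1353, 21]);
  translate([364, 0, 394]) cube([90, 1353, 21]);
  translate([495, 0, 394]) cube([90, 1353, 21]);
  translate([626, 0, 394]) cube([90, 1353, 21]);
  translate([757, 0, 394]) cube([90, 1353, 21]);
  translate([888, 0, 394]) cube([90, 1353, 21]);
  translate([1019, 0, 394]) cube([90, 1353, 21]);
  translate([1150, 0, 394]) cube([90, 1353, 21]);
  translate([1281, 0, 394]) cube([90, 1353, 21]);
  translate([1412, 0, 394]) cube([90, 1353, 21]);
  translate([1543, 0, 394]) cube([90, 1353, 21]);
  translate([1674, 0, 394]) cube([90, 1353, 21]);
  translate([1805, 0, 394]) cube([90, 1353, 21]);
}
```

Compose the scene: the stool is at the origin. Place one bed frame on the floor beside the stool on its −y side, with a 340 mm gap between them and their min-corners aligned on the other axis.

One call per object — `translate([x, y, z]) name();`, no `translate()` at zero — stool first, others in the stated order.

stool();
translate([0, -1693, 0]) bed_frame();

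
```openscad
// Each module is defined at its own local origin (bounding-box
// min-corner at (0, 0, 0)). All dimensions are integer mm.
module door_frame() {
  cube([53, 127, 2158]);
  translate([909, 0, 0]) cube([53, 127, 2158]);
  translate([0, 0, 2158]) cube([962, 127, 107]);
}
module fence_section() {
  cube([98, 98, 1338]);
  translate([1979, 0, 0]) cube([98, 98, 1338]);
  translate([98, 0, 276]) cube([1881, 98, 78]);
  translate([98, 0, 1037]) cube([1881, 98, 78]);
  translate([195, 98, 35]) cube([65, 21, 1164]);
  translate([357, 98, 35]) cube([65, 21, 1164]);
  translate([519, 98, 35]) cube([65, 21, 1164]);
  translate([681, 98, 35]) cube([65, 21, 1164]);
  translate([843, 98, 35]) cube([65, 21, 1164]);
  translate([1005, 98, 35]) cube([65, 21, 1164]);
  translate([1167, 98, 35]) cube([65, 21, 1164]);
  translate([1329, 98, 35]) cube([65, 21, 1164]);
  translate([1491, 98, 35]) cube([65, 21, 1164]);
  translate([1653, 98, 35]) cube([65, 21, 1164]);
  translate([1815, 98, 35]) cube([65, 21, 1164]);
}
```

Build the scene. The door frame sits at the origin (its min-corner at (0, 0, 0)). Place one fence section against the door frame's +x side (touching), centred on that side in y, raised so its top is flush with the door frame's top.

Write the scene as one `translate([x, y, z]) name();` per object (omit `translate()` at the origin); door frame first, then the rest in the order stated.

door_frame();
translate([962, 4, 927]) fence_section();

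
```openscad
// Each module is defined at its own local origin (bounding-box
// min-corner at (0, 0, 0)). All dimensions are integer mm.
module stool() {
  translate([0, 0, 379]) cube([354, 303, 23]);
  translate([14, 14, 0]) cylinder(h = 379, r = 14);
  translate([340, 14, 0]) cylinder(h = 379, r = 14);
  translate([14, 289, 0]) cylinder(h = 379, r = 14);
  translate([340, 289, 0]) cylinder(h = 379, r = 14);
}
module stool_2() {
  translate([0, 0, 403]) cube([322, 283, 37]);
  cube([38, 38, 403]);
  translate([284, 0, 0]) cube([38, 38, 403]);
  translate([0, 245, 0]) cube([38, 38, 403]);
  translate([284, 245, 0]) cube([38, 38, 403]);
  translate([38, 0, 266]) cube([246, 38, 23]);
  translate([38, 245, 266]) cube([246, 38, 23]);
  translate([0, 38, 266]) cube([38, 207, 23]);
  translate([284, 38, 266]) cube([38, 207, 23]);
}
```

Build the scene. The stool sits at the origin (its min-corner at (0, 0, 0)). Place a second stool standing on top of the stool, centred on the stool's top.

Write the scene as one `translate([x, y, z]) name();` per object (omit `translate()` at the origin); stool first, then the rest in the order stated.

stool();
translate([16, 10, 402]) stool_2();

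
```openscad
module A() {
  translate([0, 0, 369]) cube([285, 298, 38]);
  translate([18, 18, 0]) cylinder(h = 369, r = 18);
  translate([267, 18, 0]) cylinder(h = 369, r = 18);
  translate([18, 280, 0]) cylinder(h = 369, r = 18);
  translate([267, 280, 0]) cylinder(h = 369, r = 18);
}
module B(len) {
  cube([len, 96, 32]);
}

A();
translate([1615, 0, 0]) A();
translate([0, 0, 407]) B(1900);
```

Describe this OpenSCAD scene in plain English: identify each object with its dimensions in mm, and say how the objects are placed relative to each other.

A is a four-legged stool. The seat is a 285×298×38 mm slab whose top surface is at z = 407 mm; four round legs, each 36 mm in diameter, run from the floor (z = 0) to the underside of the seat, each leg's axis is inset half a diameter from the nearest pair of seat edges (so the leg's bounding box is flush with the corner).

B is a rectangular beam 1900 mm long (x), 96 mm deep (y), 32 mm thick (z).

The beam spans the tops of two stools placed 1330 mm apart, resting at z = 407 mm.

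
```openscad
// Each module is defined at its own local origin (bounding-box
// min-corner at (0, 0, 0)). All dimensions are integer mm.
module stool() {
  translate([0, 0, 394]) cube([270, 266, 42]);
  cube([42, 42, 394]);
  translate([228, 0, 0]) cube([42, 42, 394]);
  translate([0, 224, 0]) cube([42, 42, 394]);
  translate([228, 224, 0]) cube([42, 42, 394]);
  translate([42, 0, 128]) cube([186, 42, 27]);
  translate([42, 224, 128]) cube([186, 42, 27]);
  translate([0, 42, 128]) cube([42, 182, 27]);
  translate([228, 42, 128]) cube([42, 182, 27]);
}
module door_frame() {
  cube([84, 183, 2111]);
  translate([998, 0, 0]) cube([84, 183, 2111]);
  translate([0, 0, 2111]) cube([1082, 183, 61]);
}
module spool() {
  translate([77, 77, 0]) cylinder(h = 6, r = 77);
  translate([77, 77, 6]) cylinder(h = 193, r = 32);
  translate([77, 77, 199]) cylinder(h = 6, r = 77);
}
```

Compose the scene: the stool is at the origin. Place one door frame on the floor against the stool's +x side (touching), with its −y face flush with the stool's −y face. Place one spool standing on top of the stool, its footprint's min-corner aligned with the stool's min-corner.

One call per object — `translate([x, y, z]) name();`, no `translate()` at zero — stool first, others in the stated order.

stool();
translate([270, 0, 0]) door_frame();
translate([0, 0, 436]) spool();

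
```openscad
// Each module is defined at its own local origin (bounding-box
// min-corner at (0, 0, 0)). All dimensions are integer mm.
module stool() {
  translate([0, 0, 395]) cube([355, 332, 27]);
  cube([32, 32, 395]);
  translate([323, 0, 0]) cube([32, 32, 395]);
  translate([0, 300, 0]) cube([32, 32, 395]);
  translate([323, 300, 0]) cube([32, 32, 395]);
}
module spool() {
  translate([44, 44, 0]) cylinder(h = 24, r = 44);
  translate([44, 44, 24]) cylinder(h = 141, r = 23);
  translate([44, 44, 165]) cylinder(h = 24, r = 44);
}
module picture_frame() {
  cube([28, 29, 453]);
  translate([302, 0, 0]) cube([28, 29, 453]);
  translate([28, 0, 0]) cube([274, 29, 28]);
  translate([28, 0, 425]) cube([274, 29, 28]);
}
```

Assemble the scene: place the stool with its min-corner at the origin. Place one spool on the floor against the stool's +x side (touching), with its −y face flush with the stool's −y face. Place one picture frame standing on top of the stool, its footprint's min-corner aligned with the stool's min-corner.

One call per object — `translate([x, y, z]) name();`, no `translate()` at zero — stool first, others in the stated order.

stool();
translate([355, 0, 0]) spool();
translate([0, 0, 422]) picture_frame();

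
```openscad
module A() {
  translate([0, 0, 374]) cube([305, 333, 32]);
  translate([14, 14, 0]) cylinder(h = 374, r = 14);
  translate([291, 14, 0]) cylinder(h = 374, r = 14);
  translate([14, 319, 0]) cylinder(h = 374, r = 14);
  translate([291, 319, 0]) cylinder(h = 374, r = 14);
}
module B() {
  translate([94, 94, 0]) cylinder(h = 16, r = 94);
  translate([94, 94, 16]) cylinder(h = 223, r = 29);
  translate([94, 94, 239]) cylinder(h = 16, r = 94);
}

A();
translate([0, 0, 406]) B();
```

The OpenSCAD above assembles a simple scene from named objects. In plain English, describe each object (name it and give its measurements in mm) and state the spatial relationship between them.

A is a four-legged stool. The seat is 305×333 mm, 32 mm thick, top at z = 406 mm. It stands on four round legs, each 28 mm in diameter, from z = 0 to the seat underside, each leg's axis is inset half a diameter from the nearest pair of seat edges (so the leg's bounding box is flush with the corner).

B is a spool: two coaxial disc flanges of radius 94 mm and thickness 16 mm, joined by a core cylinder of radius 29 mm and height 223 mm. The lower flange rests on z = 0 and the three cylinders share a vertical axis.

The spool is on top of the stool.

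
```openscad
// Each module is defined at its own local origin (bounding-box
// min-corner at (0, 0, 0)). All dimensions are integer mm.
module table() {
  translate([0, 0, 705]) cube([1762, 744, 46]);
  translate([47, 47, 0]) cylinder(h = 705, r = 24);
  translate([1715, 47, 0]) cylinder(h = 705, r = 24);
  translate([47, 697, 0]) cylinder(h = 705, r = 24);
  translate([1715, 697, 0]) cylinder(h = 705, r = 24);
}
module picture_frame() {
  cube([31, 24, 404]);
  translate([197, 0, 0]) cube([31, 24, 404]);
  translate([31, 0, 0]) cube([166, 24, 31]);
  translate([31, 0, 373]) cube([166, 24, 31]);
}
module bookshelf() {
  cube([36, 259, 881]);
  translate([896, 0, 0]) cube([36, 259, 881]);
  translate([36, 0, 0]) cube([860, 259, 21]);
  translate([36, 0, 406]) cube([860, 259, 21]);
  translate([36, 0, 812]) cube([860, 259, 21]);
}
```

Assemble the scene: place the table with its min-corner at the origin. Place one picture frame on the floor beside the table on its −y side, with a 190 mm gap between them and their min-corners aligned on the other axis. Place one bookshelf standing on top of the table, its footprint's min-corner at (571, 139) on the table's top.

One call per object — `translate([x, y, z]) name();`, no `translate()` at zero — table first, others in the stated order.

table();
translate([0, -214, 0]) picture_frame();
translate([571, 139, 751]) bookshelf();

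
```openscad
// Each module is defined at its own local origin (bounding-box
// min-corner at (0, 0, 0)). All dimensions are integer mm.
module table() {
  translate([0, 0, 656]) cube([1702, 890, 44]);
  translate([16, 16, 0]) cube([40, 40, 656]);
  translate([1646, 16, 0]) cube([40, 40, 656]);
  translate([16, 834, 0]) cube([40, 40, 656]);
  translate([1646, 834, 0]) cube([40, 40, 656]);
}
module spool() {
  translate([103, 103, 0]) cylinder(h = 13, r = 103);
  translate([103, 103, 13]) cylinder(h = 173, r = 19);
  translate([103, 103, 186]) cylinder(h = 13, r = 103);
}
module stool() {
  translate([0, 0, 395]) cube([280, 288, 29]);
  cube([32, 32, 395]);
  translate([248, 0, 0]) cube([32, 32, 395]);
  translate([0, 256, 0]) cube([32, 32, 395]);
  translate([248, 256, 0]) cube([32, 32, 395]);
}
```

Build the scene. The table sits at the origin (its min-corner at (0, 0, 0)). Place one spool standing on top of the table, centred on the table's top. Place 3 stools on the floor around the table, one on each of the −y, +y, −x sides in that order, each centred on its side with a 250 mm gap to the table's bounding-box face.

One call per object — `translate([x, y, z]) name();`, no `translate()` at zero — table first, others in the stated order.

table();
translate([748, 342, 700]) spool();
translate([711, -538, 0]) stool();
translate([711, 1140, 0]) stool();
translate([-530, 301, 0]) stool();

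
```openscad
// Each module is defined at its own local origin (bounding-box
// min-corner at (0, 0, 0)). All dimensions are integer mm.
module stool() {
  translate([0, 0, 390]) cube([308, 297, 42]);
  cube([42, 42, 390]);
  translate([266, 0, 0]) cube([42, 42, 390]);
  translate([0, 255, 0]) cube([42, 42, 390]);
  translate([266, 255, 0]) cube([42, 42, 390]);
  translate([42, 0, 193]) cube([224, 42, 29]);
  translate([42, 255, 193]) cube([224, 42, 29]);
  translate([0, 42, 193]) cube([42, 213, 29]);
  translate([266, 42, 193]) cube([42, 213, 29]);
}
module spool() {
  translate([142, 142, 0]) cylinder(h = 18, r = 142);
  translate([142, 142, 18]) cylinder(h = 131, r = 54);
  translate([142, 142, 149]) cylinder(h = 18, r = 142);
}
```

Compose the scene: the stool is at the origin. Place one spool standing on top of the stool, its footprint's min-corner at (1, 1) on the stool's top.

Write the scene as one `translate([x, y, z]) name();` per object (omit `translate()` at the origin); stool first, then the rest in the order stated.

stool();
translate([1, 1, 432]) spool();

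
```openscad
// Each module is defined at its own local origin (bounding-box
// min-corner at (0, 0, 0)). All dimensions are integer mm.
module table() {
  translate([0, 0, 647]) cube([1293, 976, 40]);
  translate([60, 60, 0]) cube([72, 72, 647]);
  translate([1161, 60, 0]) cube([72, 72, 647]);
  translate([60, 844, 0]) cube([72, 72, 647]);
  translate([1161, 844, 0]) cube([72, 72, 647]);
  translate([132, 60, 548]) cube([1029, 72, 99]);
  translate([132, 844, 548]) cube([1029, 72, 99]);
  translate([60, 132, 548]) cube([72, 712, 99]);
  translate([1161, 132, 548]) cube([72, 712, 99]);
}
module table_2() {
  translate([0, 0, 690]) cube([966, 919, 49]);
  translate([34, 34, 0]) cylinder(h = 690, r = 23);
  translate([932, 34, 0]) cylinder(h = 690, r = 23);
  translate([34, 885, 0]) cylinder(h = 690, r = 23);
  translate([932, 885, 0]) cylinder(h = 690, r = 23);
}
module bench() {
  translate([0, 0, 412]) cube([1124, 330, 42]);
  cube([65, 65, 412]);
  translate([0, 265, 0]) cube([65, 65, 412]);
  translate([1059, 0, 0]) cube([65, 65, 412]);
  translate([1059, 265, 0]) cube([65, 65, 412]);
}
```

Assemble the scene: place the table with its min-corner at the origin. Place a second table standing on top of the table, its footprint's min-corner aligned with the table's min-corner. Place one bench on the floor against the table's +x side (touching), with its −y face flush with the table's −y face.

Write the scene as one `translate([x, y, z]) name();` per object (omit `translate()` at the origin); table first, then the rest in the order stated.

table();
translate([0, 0, 687]) table_2();
translate([1293, 0, 0]) bench();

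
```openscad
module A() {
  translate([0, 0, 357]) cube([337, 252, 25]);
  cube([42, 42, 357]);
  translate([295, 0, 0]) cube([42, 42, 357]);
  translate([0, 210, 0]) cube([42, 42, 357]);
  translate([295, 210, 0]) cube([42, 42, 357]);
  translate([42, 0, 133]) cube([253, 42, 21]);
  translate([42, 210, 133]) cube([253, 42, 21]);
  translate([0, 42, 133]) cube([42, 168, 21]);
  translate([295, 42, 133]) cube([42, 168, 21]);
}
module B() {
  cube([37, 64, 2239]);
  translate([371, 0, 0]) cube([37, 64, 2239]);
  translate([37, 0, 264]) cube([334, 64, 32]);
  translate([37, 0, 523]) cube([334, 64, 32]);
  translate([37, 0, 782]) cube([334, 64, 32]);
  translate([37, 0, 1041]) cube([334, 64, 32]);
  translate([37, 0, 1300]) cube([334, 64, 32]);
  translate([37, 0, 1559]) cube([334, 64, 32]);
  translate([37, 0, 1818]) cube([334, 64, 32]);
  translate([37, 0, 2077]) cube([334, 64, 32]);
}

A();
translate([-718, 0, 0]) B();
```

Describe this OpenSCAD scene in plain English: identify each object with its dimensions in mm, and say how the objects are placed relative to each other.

A is a simple wooden stool: a rectangular seat 337 mm (x) by 252 mm (y), 25 mm thick, top face at z = 382 mm, on four square legs, each 42×42 mm in cross-section. The legs rest on z = 0, each flush with a corner of the seat. Four stretchers, 42 mm wide and 21 mm tall, connect adjacent legs with their undersides at z = 133 mm, each running between the inner faces of the legs it joins and aligned with the legs' outer faces on the other axis.

B is a straight ladder. Two 37×64 mm vertical rails, 2239 mm tall, stand 408 mm apart (outside-to-outside) with their front faces coplanar on the −y side. 8 rungs, each 64 mm deep and 32 mm tall, span between the inner faces of the rails, front faces flush with the rails. The lowest rung's underside is at z = 264 mm and rungs are spaced 259 mm apart (underside to underside).

The ladder is on the floor beside the stool on its −x side.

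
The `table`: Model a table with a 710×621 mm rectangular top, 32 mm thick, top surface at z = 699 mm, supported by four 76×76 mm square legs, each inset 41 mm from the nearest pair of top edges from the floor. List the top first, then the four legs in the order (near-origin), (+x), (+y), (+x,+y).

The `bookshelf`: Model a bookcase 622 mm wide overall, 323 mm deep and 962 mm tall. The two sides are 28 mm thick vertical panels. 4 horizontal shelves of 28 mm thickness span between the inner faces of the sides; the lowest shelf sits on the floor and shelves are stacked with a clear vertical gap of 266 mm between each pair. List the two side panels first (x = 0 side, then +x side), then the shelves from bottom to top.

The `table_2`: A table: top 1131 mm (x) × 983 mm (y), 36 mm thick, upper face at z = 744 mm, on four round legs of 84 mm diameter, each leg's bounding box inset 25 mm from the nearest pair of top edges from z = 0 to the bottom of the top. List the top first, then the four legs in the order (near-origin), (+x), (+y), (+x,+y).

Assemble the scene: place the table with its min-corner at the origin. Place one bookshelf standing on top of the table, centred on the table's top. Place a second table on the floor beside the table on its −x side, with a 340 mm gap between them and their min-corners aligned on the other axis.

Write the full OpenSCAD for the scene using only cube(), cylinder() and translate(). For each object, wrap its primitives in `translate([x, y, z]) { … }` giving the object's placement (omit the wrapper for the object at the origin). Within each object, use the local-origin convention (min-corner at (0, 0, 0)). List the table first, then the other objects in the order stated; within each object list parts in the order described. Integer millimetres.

translate([0, 0, 667]) cube([710, 621, 32]);
translate([41, 41, 0]) cube([76, 76, 667]);
translate([593, 41, 0]) cube([76, 76, 667]);
translate([41, 504, 0]) cube([76, 76, 667]);
translate([593, 504, 0]) cube([76, 76, 667]);
translate([44, 149, 699]) {
  cube([28, 323, 962]);
  translate([594, 0, 0]) cube([28, 323, 962]);
  translate([28, 0, 0]) cube([566, 323, 28]);
  translate([28, 0, 294]) cube([566, 323, 28]);
  translate([28, 0, 588]) cube([566, 323, 28]);
  translate([28, 0, 882]) cube([566, 323, 28]);
}
translate([-1471, 0, 0]) {
  translate([0, 0, 708]) cube([1131, 983, 36]);
  translate([67, 67, 0]) cylinder(h = 708, r = 42);
  translate([1064, 67, 0]) cylinder(h = 708, r = 42);
  translate([67, 916, 0]) cylinder(h = 708, r = 42);
  translate([1064, 916, 0]) cylinder(h = 708, r = 42);
}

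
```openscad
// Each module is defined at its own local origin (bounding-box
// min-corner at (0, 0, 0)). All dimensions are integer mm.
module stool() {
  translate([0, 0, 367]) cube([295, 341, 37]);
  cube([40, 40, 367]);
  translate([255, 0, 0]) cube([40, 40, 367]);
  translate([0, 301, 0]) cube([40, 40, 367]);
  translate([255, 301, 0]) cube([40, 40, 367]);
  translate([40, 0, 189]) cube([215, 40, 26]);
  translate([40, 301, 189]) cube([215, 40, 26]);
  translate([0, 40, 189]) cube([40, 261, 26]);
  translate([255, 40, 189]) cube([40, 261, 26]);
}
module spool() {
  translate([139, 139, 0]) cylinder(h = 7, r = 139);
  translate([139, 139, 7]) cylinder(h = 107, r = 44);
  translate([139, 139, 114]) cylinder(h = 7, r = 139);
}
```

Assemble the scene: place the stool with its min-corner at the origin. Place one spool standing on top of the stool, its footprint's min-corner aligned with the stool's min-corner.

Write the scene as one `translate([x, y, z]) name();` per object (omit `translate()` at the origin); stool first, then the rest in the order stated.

stool();
translate([0, 0, 404]) spool();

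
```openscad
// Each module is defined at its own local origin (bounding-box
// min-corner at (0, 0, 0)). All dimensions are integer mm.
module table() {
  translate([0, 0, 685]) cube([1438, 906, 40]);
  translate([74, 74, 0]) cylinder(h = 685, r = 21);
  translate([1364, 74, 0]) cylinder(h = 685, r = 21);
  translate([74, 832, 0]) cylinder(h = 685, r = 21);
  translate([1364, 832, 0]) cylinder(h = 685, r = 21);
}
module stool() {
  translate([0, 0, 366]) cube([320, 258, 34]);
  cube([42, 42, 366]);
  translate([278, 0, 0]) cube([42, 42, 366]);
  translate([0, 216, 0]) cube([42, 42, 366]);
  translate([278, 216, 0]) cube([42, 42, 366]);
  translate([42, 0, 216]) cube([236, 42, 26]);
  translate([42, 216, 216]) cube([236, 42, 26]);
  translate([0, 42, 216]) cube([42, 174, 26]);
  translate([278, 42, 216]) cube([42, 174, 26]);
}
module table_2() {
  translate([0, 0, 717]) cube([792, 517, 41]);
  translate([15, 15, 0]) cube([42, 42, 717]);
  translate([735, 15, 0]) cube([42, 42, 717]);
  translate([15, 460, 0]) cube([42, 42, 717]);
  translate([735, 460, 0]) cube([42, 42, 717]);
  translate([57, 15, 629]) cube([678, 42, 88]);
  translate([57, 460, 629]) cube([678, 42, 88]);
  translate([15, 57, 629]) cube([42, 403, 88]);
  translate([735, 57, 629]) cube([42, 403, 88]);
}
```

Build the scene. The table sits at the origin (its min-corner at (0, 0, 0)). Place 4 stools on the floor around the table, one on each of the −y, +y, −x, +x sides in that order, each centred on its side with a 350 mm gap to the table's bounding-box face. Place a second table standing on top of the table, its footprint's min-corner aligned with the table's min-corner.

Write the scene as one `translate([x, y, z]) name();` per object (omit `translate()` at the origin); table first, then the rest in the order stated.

table();
translate([559, -608, 0]) stool();
translate([559, 1256, 0]) stool();
translate([-670, 324, 0]) stool();
translate([1788, 324, 0]) stool();
translate([0, 0, 725]) table_2();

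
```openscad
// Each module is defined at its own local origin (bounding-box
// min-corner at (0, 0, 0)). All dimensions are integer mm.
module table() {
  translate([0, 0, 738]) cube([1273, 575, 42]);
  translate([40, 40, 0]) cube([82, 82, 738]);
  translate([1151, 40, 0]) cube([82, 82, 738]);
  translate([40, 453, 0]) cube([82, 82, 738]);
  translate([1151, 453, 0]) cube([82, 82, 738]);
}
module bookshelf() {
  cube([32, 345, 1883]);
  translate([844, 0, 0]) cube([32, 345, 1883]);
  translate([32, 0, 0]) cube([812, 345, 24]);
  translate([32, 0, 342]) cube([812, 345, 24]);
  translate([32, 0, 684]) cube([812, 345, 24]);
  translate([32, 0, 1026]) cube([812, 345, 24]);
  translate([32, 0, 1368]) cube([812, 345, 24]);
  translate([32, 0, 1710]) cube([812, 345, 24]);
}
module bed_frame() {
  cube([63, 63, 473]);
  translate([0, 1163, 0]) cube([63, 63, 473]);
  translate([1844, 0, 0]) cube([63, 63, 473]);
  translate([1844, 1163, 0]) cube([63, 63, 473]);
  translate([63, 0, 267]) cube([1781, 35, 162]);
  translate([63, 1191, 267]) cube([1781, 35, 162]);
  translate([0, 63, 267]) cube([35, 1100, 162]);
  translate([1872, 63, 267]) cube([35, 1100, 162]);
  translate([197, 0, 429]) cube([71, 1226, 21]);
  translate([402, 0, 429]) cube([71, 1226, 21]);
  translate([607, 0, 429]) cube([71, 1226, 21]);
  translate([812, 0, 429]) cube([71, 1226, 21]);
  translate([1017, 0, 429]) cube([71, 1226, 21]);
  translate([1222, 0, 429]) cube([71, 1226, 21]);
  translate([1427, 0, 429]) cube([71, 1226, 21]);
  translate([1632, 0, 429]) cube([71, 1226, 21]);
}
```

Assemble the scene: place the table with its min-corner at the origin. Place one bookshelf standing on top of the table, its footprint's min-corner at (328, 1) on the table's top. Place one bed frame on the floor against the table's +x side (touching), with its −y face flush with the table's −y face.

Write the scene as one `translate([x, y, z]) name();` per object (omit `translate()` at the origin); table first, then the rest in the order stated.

table();
translate([328, 1, 780]) bookshelf();
translate([1273, 0, 0]) bed_frame();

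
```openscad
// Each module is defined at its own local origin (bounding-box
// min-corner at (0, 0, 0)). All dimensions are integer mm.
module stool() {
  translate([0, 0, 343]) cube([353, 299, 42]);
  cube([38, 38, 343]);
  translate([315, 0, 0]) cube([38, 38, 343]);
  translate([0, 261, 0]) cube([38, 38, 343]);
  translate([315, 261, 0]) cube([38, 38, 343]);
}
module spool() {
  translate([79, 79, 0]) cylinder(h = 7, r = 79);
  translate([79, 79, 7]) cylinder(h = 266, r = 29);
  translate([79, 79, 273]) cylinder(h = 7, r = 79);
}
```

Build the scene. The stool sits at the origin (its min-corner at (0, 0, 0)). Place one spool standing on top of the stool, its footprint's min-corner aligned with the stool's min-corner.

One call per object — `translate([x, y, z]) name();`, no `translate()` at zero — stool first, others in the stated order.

stool();
translate([0, 0, 385]) spool();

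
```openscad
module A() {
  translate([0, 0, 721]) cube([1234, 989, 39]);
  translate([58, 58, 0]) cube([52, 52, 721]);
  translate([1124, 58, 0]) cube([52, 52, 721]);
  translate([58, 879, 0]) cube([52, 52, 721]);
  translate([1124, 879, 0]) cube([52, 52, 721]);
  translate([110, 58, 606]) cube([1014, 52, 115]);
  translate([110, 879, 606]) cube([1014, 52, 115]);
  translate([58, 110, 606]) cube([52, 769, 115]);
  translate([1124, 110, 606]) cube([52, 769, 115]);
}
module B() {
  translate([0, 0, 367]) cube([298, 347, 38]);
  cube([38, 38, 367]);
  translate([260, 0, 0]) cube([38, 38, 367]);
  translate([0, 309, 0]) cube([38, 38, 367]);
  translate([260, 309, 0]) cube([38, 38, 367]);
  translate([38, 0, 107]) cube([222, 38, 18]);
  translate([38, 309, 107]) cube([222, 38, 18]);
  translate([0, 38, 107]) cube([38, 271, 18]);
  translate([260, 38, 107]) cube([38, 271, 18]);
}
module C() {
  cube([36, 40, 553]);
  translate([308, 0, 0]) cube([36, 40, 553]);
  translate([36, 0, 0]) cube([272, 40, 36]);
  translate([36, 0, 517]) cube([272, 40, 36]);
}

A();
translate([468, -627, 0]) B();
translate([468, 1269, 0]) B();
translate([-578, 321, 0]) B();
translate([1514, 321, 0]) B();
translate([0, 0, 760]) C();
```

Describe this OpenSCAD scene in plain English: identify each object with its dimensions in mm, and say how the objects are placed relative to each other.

A is a table: top 1234 mm (x) × 989 mm (y), 39 mm thick, upper face at z = 760 mm, on four 52×52 mm square legs, each inset 58 mm from the nearest pair of top edges, running from z = 0 to the bottom of the top. Four apron rails, 52 mm thick and 115 mm tall, run between adjacent legs with their top edges flush with the underside of the top and their outer faces flush with the legs' outer faces.

B is a simple wooden stool: a rectangular seat 298 mm (x) by 347 mm (y), 38 mm thick, top face at z = 405 mm, on four square legs, each 38×38 mm in cross-section. The legs rest on z = 0, each flush with a corner of the seat. Four stretchers, 38 mm wide and 18 mm tall, connect adjacent legs with their undersides at z = 107 mm, each running between the inner faces of the legs it joins and aligned with the legs' outer faces on the other axis.

C is a picture frame with a 272×481 mm rectangular opening (x by z) and a uniform 36 mm border on every side. Frame depth is 40 mm along y. It is built from two vertical stiles running the full outside height and two horizontal rails spanning the gap between the stiles.

Four stools sit around the table at the −y, +y, −x, +x sides. The picture frame is on top of the table.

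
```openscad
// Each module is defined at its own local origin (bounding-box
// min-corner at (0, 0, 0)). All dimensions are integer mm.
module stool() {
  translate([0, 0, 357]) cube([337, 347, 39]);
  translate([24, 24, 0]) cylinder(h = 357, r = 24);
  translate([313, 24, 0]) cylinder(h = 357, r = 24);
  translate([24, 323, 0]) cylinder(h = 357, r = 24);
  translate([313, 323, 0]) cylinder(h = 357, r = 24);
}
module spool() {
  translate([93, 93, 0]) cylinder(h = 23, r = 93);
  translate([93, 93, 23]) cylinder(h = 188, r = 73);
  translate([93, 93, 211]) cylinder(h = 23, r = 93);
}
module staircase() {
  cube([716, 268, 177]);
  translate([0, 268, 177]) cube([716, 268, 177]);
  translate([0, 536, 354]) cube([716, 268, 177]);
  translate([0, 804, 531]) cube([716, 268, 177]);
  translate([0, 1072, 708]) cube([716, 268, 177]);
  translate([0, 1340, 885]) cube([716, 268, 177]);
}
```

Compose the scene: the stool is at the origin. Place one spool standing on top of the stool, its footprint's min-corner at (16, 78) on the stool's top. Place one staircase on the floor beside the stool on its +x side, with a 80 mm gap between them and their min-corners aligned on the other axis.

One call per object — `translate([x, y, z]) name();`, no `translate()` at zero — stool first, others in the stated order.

stool();
translate([16, 78, 396]) spool();
translate([417, 0, 0]) staircase();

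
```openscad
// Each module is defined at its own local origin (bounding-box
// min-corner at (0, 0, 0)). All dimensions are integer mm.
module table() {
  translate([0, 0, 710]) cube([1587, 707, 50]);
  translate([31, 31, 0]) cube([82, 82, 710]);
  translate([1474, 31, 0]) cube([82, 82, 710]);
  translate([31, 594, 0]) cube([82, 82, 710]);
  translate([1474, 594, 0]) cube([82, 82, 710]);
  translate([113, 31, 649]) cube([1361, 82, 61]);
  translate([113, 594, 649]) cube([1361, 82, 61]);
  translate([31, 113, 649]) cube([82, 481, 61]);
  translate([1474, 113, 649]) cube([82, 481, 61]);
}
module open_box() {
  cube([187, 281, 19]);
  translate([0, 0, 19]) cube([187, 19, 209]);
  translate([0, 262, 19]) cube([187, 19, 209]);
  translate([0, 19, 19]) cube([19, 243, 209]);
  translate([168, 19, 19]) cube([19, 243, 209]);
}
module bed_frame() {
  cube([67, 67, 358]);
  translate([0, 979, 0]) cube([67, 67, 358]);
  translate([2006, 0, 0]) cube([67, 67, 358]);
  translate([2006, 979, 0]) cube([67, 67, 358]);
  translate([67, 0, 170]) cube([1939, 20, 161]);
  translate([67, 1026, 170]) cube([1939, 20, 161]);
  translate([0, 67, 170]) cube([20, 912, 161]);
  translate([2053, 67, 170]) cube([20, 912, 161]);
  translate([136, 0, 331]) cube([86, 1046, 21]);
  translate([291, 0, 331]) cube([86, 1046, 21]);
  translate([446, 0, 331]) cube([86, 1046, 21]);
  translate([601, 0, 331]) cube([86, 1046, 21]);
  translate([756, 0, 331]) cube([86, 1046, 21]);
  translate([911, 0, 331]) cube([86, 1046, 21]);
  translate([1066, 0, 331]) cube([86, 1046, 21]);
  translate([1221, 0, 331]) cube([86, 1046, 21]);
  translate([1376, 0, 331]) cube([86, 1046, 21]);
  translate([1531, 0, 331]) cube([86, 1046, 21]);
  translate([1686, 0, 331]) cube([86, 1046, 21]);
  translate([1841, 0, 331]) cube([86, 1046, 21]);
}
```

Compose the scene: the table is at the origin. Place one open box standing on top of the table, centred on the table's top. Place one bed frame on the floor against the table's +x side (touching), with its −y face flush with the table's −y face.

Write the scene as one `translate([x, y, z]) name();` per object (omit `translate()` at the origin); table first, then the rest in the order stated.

table();
translate([700, 213, 760]) open_box();
translate([1587, 0, 0]) bed_frame();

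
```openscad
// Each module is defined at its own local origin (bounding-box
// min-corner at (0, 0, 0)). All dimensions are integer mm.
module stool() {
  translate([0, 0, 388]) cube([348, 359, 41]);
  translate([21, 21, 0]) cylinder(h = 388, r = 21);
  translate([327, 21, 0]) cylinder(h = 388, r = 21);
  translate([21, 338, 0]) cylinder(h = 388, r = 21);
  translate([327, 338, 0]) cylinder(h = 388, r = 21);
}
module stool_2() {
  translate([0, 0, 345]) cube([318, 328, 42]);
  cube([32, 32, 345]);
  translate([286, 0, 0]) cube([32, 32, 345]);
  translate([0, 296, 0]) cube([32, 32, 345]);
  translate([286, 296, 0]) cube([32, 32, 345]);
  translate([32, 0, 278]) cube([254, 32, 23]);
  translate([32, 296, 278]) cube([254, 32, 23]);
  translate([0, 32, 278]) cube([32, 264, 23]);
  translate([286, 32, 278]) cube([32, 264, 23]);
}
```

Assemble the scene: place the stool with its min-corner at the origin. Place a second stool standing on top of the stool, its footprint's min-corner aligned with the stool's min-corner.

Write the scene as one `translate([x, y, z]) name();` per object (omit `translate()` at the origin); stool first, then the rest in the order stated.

stool();
translate([0, 0, 429]) stool_2();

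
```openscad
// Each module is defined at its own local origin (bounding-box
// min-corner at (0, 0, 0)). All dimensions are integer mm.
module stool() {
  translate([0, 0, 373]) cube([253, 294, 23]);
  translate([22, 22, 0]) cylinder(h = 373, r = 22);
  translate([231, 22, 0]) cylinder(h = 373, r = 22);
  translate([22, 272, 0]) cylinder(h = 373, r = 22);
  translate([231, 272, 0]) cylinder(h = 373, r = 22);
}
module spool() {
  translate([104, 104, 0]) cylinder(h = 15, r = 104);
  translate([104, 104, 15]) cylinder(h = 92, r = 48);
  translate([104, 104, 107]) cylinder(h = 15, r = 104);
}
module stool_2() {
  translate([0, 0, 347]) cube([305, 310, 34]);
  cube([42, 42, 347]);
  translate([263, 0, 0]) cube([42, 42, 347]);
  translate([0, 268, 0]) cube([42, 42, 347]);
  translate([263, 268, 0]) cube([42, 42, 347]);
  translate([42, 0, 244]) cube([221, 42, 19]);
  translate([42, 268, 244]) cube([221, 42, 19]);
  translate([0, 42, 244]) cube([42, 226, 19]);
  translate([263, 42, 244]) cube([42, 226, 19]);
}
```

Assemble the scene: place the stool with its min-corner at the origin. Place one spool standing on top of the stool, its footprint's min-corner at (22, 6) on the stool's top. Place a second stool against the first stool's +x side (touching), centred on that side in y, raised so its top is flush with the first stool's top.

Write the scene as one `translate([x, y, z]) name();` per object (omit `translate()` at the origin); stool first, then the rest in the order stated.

stool();
translate([22, 6, 396]) spool();
translate([253, -8, 15]) stool_2();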